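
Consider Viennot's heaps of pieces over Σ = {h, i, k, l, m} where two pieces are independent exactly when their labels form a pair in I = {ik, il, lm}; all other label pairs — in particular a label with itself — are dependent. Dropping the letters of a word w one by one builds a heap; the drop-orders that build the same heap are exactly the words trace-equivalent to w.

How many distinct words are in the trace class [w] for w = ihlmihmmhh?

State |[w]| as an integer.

piece 0:i — minimal
piece 1:h rests on {0:i}
piece 2:l rests on {1:h}
piece 3:m rests on {1:h}
piece 4:i rests on {3:m}
piece 5:h rests on {2:l, 4:i}
piece 6:m rests on {5:h}
piece 7:m rests on {6:m}
piece 8:h rests on {7:m}
piece 9:h rests on {8:h}
minimal pieces: {0:i}
ways to finish when only these pieces remain (= sum over removing one remaining piece with nothing left below it):
  1 left: {9}→1
  2 left: {8,9}→1
  3 left: {7,8,9}→1
  4 left: {6,7,8,9}→1
  5 left: {5,6,7,8,9}→1
  6 left: {2,5,6,7,8,9}→1  {4,5,6,7,8,9}→1
  7 left: {2,4,5,6,7,8,9}→2  {3,4,5,6,7,8,9}→1
  8 left: {2,3,4,5,6,7,8,9}→3
  placing 0:i first → 3 extensions

3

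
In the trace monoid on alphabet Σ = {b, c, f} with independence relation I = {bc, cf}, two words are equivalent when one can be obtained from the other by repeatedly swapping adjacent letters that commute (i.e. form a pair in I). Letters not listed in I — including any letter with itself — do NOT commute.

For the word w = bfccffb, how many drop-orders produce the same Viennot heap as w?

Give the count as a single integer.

piece 0:b — minimal
piece 1:f rests on {0:b}
piece 2:c — minimal
piece 3:c rests on {2:c}
piece 4:f rests on {1:f}
piece 5:f rests on {4:f}
piece 6:b rests on {5:f}
minimal pieces: {0:b, 2:c}
ways to finish when only these pieces remain (= sum over removing one remaining piece with nothing left below it):
  1 left: {3}→1  {6}→1
  2 left: {2,3}→1  {3,6}→2  {5,6}→1
  3 left: {2,3,6}→3  {3,5,6}→3  {4,5,6}→1
  4 left: {1,4,5,6}→1  {2,3,5,6}→6  {3,4,5,6}→4
  5 left: {0,1,4,5,6}→1  {1,3,4,5,6}→5  {2,3,4,5,6}→10
  placing 0:b first → 15 extensions
  placing 2:c first → 6 extensions
total linear extensions = 21

21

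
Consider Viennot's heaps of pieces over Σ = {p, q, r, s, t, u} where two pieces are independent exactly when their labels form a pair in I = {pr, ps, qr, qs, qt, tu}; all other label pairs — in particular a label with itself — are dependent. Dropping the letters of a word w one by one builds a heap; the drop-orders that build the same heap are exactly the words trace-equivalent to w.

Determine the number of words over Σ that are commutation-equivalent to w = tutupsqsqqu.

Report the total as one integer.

90

0(t) covers ∅
1(u) covers ∅
2(t) covers 0:t
3(u) covers 1:u
4(p) covers 2:t, 3:u
5(s) covers 2:t, 3:u
6(q) covers 4:p
7(s) covers 5:s
8(q) covers 6:q
9(q) covers 8:q
10(u) covers 7:s, 9:q
floor of heap: 0:t, 1:u
completions by unplaced set U, small U first (add the entries for U minus each lowest piece of U):
  |U|=1: {10}:1
  |U|=2: {7,10}:1  {9,10}:1
  |U|=3: {5,7,10}:1  {7,9,10}:2  {8,9,10}:1
  |U|=4: {5,7,9,10}:3  {6,8,9,10}:1  {7,8,9,10}:3
  |U|=5: {4,6,8,9,10}:1  {5,7,8,9,10}:6  {6,7,8,9,10}:4
  |U|=6: {4,6,7,8,9,10}:5  {5,6,7,8,9,10}:10
  |U|=7: {4,5,6,7,8,9,10}:15
  |U|=8: {2,4,5,6,7,8,9,10}:15  {3,4,5,6,7,8,9,10}:15
  |U|=9: {0,2,4,5,6,7,8,9,10}:15  {1,3,4,5,6,7,8,9,10}:15  {2,3,4,5,6,7,8,9,10}:30
  start at 0(t): 45
  start at 1(u): 45
sum over floor = 90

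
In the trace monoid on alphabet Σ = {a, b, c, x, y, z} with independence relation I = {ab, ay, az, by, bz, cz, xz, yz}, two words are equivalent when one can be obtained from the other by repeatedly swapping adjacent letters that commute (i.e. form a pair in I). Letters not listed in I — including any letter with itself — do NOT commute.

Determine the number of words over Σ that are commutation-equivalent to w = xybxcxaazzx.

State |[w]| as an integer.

110

piece 0:x — minimal
piece 1:y rests on {0:x}
piece 2:b rests on {0:x}
piece 3:x rests on {1:y, 2:b}
piece 4:c rests on {3:x}
piece 5:x rests on {4:c}
piece 6:a rests on {5:x}
piece 7:a rests on {6:a}
piece 8:z — minimal
piece 9:z rests on {8:z}
piece 10:x rests on {7:a}
minimal pieces: {0:x, 8:z}
ways to finish when only these pieces remain (= sum over removing one remaining piece with nothing left below it):
  1 left: {9}→1  {10}→1
  2 left: {7,10}→1  {8,9}→1  {9,10}→2
  3 left: {6,7,10}→1  {7,9,10}→3  {8,9,10}→3
  4 left: {5,6,7,10}→1  {6,7,9,10}→4  {7,8,9,10}→6
  5 left: {4,5,6,7,10}→1  {5,6,7,9,10}→5  {6,7,8,9,10}→10
  6 left: {3,4,5,6,7,10}→1  {4,5,6,7,9,10}→6  {5,6,7,8,9,10}→15
  7 left: {1,3,4,5,6,7,10}→1  {2,3,4,5,6,7,10}→1  {3,4,5,6,7,9,10}→7  {4,5,6,7,8,9,10}→21
  8 left: {1,2,3,4,5,6,7,10}→2  {1,3,4,5,6,7,9,10}→8  {2,3,4,5,6,7,9,10}→8  {3,4,5,6,7,8,9,10}→28
  9 left: {0,1,2,3,4,5,6,7,10}→2  {1,2,3,4,5,6,7,9,10}→18  {1,3,4,5,6,7,8,9,10}→36  {2,3,4,5,6,7,8,9,10}→36
  placing 0:x first → 90 extensions
  placing 8:z first → 20 extensions
total linear extensions = 110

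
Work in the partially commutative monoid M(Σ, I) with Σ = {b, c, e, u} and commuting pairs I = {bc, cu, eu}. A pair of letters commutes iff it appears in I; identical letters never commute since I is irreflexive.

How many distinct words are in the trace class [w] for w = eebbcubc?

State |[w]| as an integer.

15

0(e) covers ∅
1(e) covers 0:e
2(b) covers 1:e
3(b) covers 2:b
4(c) covers 1:e
5(u) covers 3:b
6(b) covers 5:u
7(c) covers 4:c
floor of heap: 0:e
completions by unplaced set U, small U first (add the entries for U minus each lowest piece of U):
  |U|=1: {6}:1  {7}:1
  |U|=2: {4,7}:1  {5,6}:1  {6,7}:2
  |U|=3: {3,5,6}:1  {4,6,7}:3  {5,6,7}:3
  |U|=4: {2,3,5,6}:1  {3,5,6,7}:4  {4,5,6,7}:6
  |U|=5: {2,3,5,6,7}:5  {3,4,5,6,7}:10
  |U|=6: {2,3,4,5,6,7}:15
  start at 0(e): 15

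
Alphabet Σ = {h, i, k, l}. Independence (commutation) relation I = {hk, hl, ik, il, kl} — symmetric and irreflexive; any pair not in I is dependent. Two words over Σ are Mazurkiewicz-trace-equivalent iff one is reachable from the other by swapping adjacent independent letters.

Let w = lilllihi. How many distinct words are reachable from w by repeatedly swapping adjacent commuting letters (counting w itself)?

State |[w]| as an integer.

0(l) covers ∅
1(i) covers ∅
2(l) covers 0:l
3(l) covers 2:l
4(l) covers 3:l
5(i) covers 1:i
6(h) covers 5:i
7(i) covers 6:h
floor of heap: 0:l, 1:i
completions by unplaced set U, small U first (add the entries for U minus each lowest piece of U):
  |U|=1: {4}:1  {7}:1
  |U|=2: {3,4}:1  {4,7}:2  {6,7}:1
  |U|=3: {2,3,4}:1  {3,4,7}:3  {4,6,7}:3  {5,6,7}:1
  |U|=4: {0,2,3,4}:1  {1,5,6,7}:1  {2,3,4,7}:4  {3,4,6,7}:6  {4,5,6,7}:4
  |U|=5: {0,2,3,4,7}:5  {1,4,5,6,7}:5  {2,3,4,6,7}:10  {3,4,5,6,7}:10
  |U|=6: {0,2,3,4,6,7}:15  {1,3,4,5,6,7}:15  {2,3,4,5,6,7}:20
  start at 0(l): 35
  start at 1(i): 35
sum over floor = 70

70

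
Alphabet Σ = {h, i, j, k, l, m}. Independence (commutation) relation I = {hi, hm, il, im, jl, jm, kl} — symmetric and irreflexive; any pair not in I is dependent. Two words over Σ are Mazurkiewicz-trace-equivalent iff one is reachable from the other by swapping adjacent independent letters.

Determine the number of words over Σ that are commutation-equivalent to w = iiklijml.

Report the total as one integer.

28

drop 0:i onto floor
drop 1:i onto {0:i}
drop 2:k onto {1:i}
drop 3:l onto floor
drop 4:i onto {2:k}
drop 5:j onto {4:i}
drop 6:m onto {2:k, 3:l}
drop 7:l onto {6:m}
ground layer = {0:i, 3:l}
drop-orders for the pieces not yet dropped (sum over which currently-grounded one goes next):
  1 to go: {5} 1  {7} 1
  2 to go: {4,5} 1  {5,7} 2  {6,7} 1
  3 to go: {3,6,7} 1  {4,5,7} 3  {5,6,7} 3
  4 to go: {3,5,6,7} 4  {4,5,6,7} 6
  5 to go: {2,4,5,6,7} 6  {3,4,5,6,7} 10
  6 to go: {1,2,4,5,6,7} 6  {2,3,4,5,6,7} 16
  if 0:i drops first: 22 orders
  if 3:l drops first: 6 orders
heap linearizations: 28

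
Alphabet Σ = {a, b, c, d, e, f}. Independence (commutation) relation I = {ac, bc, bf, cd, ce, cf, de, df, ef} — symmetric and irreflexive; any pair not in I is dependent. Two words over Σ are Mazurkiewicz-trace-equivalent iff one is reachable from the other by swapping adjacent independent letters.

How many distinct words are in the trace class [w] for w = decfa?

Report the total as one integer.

drop 0:d onto floor
drop 1:e onto floor
drop 2:c onto floor
drop 3:f onto floor
drop 4:a onto {0:d, 1:e, 3:f}
ground layer = {0:d, 1:e, 2:c, 3:f}
drop-orders for the pieces not yet dropped (sum over which currently-grounded one goes next):
  1 to go: {2} 1  {4} 1
  2 to go: {0,4} 1  {1,4} 1  {2,4} 2  {3,4} 1
  3 to go: {0,1,4} 2  {0,2,4} 3  {0,3,4} 2  {1,2,4} 3  {1,3,4} 2  {2,3,4} 3
  if 0:d drops first: 8 orders
  if 1:e drops first: 8 orders
  if 2:c drops first: 6 orders
  if 3:f drops first: 8 orders
heap linearizations: 30

30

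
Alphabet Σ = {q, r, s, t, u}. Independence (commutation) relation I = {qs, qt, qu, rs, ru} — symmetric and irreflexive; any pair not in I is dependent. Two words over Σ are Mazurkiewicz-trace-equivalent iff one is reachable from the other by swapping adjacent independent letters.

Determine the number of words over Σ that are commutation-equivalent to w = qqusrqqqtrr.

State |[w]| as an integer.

74

#0=q has no predecessor
#1=q depends on [0:q]
#2=u has no predecessor
#3=s depends on [2:u]
#4=r depends on [1:q]
#5=q depends on [4:r]
#6=q depends on [5:q]
#7=q depends on [6:q]
#8=t depends on [3:s, 4:r]
#9=r depends on [7:q, 8:t]
#10=r depends on [9:r]
sources: [0:q, 2:u]
N(rest) = Σ N(rest − s) over sources s of rest; N(one piece) = 1:
  size 1 → [10]=1
  size 2 → [9,10]=1
  size 3 → [7,9,10]=1  [8,9,10]=1
  size 4 → [3,8,9,10]=1  [6,7,9,10]=1  [7,8,9,10]=2
  size 5 → [2,3,8,9,10]=1  [3,7,8,9,10]=3  [5,6,7,9,10]=1  [6,7,8,9,10]=3
  size 6 → [2,3,7,8,9,10]=4  [3,6,7,8,9,10]=6  [5,6,7,8,9,10]=4
  size 7 → [2,3,6,7,8,9,10]=10  [3,5,6,7,8,9,10]=10  [4,5,6,7,8,9,10]=4
  size 8 → [1,4,5,6,7,8,9,10]=4  [2,3,5,6,7,8,9,10]=20  [3,4,5,6,7,8,9,10]=14
  size 9 → [0,1,4,5,6,7,8,9,10]=4  [1,3,4,5,6,7,8,9,10]=18  [2,3,4,5,6,7,8,9,10]=34
  first=0(q) contributes 52
  first=2(u) contributes 22
|[w]| = 74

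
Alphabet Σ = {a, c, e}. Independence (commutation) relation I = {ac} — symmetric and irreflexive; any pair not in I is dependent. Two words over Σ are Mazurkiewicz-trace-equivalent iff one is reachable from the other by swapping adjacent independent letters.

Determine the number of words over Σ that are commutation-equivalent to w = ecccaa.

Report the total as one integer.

drop 0:e onto floor
drop 1:c onto {0:e}
drop 2:c onto {1:c}
drop 3:c onto {2:c}
drop 4:a onto {0:e}
drop 5:a onto {4:a}
ground layer = {0:e}
drop-orders for the pieces not yet dropped (sum over which currently-grounded one goes next):
  1 to go: {3} 1  {5} 1
  2 to go: {2,3} 1  {3,5} 2  {4,5} 1
  3 to go: {1,2,3} 1  {2,3,5} 3  {3,4,5} 3
  4 to go: {1,2,3,5} 4  {2,3,4,5} 6
  if 0:e drops first: 10 orders

10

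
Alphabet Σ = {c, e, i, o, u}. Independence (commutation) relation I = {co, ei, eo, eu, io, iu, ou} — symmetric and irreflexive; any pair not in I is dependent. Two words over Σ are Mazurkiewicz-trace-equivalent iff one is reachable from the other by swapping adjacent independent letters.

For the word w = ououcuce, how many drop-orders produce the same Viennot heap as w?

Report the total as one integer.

28

piece 0:o — minimal
piece 1:u — minimal
piece 2:o rests on {0:o}
piece 3:u rests on {1:u}
piece 4:c rests on {3:u}
piece 5:u rests on {4:c}
piece 6:c rests on {5:u}
piece 7:e rests on {6:c}
minimal pieces: {0:o, 1:u}
ways to finish when only these pieces remain (= sum over removing one remaining piece with nothing left below it):
  1 left: {2}→1  {7}→1
  2 left: {0,2}→1  {2,7}→2  {6,7}→1
  3 left: {0,2,7}→3  {2,6,7}→3  {5,6,7}→1
  4 left: {0,2,6,7}→6  {2,5,6,7}→4  {4,5,6,7}→1
  5 left: {0,2,5,6,7}→10  {2,4,5,6,7}→5  {3,4,5,6,7}→1
  6 left: {0,2,4,5,6,7}→15  {1,3,4,5,6,7}→1  {2,3,4,5,6,7}→6
  placing 0:o first → 7 extensions
  placing 1:u first → 21 extensions
total linear extensions = 28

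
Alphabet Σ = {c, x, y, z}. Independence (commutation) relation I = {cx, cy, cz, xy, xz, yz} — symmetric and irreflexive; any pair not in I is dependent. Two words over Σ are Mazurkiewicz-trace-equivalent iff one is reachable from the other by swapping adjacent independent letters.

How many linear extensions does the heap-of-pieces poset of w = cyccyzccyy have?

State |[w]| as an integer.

1260

#0=c has no predecessor
#1=y has no predecessor
#2=c depends on [0:c]
#3=c depends on [2:c]
#4=y depends on [1:y]
#5=z has no predecessor
#6=c depends on [3:c]
#7=c depends on [6:c]
#8=y depends on [4:y]
#9=y depends on [8:y]
sources: [0:c, 1:y, 5:z]
N(rest) = Σ N(rest − s) over sources s of rest; N(one piece) = 1:
  size 1 → [5]=1  [7]=1  [9]=1
  size 2 → [5,7]=2  [5,9]=2  [6,7]=1  [7,9]=2  [8,9]=1
  size 3 → [3,6,7]=1  [4,8,9]=1  [5,6,7]=3  [5,7,9]=6  [5,8,9]=3  [6,7,9]=3  [7,8,9]=3
  size 4 → [1,4,8,9]=1  [2,3,6,7]=1  [3,5,6,7]=4  [3,6,7,9]=4  [4,5,8,9]=4  [4,7,8,9]=4  [5,6,7,9]=12  [5,7,8,9]=12  [6,7,8,9]=6
  size 5 → [0,2,3,6,7]=1  [1,4,5,8,9]=5  [1,4,7,8,9]=5  [2,3,5,6,7]=5  [2,3,6,7,9]=5  [3,5,6,7,9]=20  [3,6,7,8,9]=10  [4,5,7,8,9]=20  [4,6,7,8,9]=10  [5,6,7,8,9]=30
  size 6 → [0,2,3,5,6,7]=6  [0,2,3,6,7,9]=6  [1,4,5,7,8,9]=30  [1,4,6,7,8,9]=15  [2,3,5,6,7,9]=30  [2,3,6,7,8,9]=15  [3,4,6,7,8,9]=20  [3,5,6,7,8,9]=60  [4,5,6,7,8,9]=60
  size 7 → [0,2,3,5,6,7,9]=42  [0,2,3,6,7,8,9]=21  [1,3,4,6,7,8,9]=35  [1,4,5,6,7,8,9]=105  [2,3,4,6,7,8,9]=35  [2,3,5,6,7,8,9]=105  [3,4,5,6,7,8,9]=140
  size 8 → [0,2,3,4,6,7,8,9]=56  [0,2,3,5,6,7,8,9]=168  [1,2,3,4,6,7,8,9]=70  [1,3,4,5,6,7,8,9]=280  [2,3,4,5,6,7,8,9]=280
  first=0(c) contributes 630
  first=1(y) contributes 504
  first=5(z) contributes 126
|[w]| = 1260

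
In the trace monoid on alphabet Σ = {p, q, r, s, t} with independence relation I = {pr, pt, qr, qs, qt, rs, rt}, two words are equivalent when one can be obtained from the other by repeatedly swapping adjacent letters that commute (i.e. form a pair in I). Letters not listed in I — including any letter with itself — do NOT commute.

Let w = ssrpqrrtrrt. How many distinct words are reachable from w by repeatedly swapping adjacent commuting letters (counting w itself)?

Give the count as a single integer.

#0=s has no predecessor
#1=s depends on [0:s]
#2=r has no predecessor
#3=p depends on [1:s]
#4=q depends on [3:p]
#5=r depends on [2:r]
#6=r depends on [5:r]
#7=t depends on [1:s]
#8=r depends on [6:r]
#9=r depends on [8:r]
#10=t depends on [7:t]
sources: [0:s, 2:r]
N(rest) = Σ N(rest − s) over sources s of rest; N(one piece) = 1:
  size 1 → [4]=1  [9]=1  [10]=1
  size 2 → [3,4]=1  [4,9]=2  [4,10]=2  [7,10]=1  [8,9]=1  [9,10]=2
  size 3 → [3,4,9]=3  [3,4,10]=3  [4,7,10]=3  [4,8,9]=3  [4,9,10]=6  [6,8,9]=1  [7,9,10]=3  [8,9,10]=3
  size 4 → [3,4,7,10]=6  [3,4,8,9]=6  [3,4,9,10]=12  [4,6,8,9]=4  [4,7,9,10]=12  [4,8,9,10]=12  [5,6,8,9]=1  [6,8,9,10]=4  [7,8,9,10]=6
  size 5 → [1,3,4,7,10]=6  [2,5,6,8,9]=1  [3,4,6,8,9]=10  [3,4,7,9,10]=30  [3,4,8,9,10]=30  [4,5,6,8,9]=5  [4,6,8,9,10]=20  [4,7,8,9,10]=30  [5,6,8,9,10]=5  [6,7,8,9,10]=10
  size 6 → [0,1,3,4,7,10]=6  [1,3,4,7,9,10]=36  [2,4,5,6,8,9]=6  [2,5,6,8,9,10]=6  [3,4,5,6,8,9]=15  [3,4,6,8,9,10]=60  [3,4,7,8,9,10]=90  [4,5,6,8,9,10]=30  [4,6,7,8,9,10]=60  [5,6,7,8,9,10]=15
  size 7 → [0,1,3,4,7,9,10]=42  [1,3,4,7,8,9,10]=126  [2,3,4,5,6,8,9]=21  [2,4,5,6,8,9,10]=42  [2,5,6,7,8,9,10]=21  [3,4,5,6,8,9,10]=105  [3,4,6,7,8,9,10]=210  [4,5,6,7,8,9,10]=105
  size 8 → [0,1,3,4,7,8,9,10]=168  [1,3,4,6,7,8,9,10]=336  [2,3,4,5,6,8,9,10]=168  [2,4,5,6,7,8,9,10]=168  [3,4,5,6,7,8,9,10]=420
  size 9 → [0,1,3,4,6,7,8,9,10]=504  [1,3,4,5,6,7,8,9,10]=756  [2,3,4,5,6,7,8,9,10]=756
  first=0(s) contributes 1512
  first=2(r) contributes 1260
|[w]| = 2772

2772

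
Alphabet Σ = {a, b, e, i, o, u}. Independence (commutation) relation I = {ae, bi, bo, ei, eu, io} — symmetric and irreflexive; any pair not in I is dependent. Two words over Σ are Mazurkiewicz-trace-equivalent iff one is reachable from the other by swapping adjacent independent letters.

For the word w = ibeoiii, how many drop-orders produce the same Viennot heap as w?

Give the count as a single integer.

35

0(i) covers ∅
1(b) covers ∅
2(e) covers 1:b
3(o) covers 2:e
4(i) covers 0:i
5(i) covers 4:i
6(i) covers 5:i
floor of heap: 0:i, 1:b
completions by unplaced set U, small U first (add the entries for U minus each lowest piece of U):
  |U|=1: {3}:1  {6}:1
  |U|=2: {2,3}:1  {3,6}:2  {5,6}:1
  |U|=3: {1,2,3}:1  {2,3,6}:3  {3,5,6}:3  {4,5,6}:1
  |U|=4: {0,4,5,6}:1  {1,2,3,6}:4  {2,3,5,6}:6  {3,4,5,6}:4
  |U|=5: {0,3,4,5,6}:5  {1,2,3,5,6}:10  {2,3,4,5,6}:10
  start at 0(i): 20
  start at 1(b): 15
sum over floor = 35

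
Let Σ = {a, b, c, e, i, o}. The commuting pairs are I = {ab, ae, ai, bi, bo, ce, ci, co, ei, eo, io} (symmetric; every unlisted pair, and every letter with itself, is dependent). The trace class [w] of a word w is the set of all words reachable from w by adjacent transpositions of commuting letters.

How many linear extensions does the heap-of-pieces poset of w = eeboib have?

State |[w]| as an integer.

30

piece 0:e — minimal
piece 1:e rests on {0:e}
piece 2:b rests on {1:e}
piece 3:o — minimal
piece 4:i — minimal
piece 5:b rests on {2:b}
minimal pieces: {0:e, 3:o, 4:i}
ways to finish when only these pieces remain (= sum over removing one remaining piece with nothing left below it):
  1 left: {3}→1  {4}→1  {5}→1
  2 left: {2,5}→1  {3,4}→2  {3,5}→2  {4,5}→2
  3 left: {1,2,5}→1  {2,3,5}→3  {2,4,5}→3  {3,4,5}→6
  4 left: {0,1,2,5}→1  {1,2,3,5}→4  {1,2,4,5}→4  {2,3,4,5}→12
  placing 0:e first → 20 extensions
  placing 3:o first → 5 extensions
  placing 4:i first → 5 extensions
total linear extensions = 30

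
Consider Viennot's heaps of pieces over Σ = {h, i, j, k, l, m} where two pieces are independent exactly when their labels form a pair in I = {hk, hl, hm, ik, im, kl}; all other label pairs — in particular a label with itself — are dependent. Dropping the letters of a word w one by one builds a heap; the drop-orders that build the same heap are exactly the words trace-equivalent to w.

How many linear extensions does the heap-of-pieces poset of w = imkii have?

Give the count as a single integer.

10

0(i) covers ∅
1(m) covers ∅
2(k) covers 1:m
3(i) covers 0:i
4(i) covers 3:i
floor of heap: 0:i, 1:m
completions by unplaced set U, small U first (add the entries for U minus each lowest piece of U):
  |U|=1: {2}:1  {4}:1
  |U|=2: {1,2}:1  {2,4}:2  {3,4}:1
  |U|=3: {0,3,4}:1  {1,2,4}:3  {2,3,4}:3
  start at 0(i): 6
  start at 1(m): 4
sum over floor = 10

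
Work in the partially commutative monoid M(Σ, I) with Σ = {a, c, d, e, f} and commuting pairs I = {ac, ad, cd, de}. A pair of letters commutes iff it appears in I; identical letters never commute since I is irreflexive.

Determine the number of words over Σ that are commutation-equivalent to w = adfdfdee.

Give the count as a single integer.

6

drop 0:a onto floor
drop 1:d onto floor
drop 2:f onto {0:a, 1:d}
drop 3:d onto {2:f}
drop 4:f onto {3:d}
drop 5:d onto {4:f}
drop 6:e onto {4:f}
drop 7:e onto {6:e}
ground layer = {0:a, 1:d}
drop-orders for the pieces not yet dropped (sum over which currently-grounded one goes next):
  1 to go: {5} 1  {7} 1
  2 to go: {5,7} 2  {6,7} 1
  3 to go: {5,6,7} 3
  4 to go: {4,5,6,7} 3
  5 to go: {3,4,5,6,7} 3
  6 to go: {2,3,4,5,6,7} 3
  if 0:a drops first: 3 orders
  if 1:d drops first: 3 orders
heap linearizations: 6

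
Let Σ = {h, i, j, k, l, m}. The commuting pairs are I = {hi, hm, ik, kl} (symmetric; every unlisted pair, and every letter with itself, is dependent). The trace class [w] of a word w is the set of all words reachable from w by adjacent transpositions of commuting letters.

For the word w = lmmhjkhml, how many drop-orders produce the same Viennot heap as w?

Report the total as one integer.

6

piece 0:l — minimal
piece 1:m rests on {0:l}
piece 2:m rests on {1:m}
piece 3:h rests on {0:l}
piece 4:j rests on {2:m, 3:h}
piece 5:k rests on {4:j}
piece 6:h rests on {5:k}
piece 7:m rests on {5:k}
piece 8:l rests on {6:h, 7:m}
minimal pieces: {0:l}
ways to finish when only these pieces remain (= sum over removing one remaining piece with nothing left below it):
  1 left: {8}→1
  2 left: {6,8}→1  {7,8}→1
  3 left: {6,7,8}→2
  4 left: {5,6,7,8}→2
  5 left: {4,5,6,7,8}→2
  6 left: {2,4,5,6,7,8}→2  {3,4,5,6,7,8}→2
  7 left: {1,2,4,5,6,7,8}→2  {2,3,4,5,6,7,8}→4
  placing 0:l first → 6 extensions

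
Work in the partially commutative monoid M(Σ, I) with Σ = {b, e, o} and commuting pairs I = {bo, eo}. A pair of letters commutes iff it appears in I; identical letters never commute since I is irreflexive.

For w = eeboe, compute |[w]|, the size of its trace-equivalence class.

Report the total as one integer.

5

#0=e has no predecessor
#1=e depends on [0:e]
#2=b depends on [1:e]
#3=o has no predecessor
#4=e depends on [2:b]
sources: [0:e, 3:o]
N(rest) = Σ N(rest − s) over sources s of rest; N(one piece) = 1:
  size 1 → [3]=1  [4]=1
  size 2 → [2,4]=1  [3,4]=2
  size 3 → [1,2,4]=1  [2,3,4]=3
  first=0(e) contributes 4
  first=3(o) contributes 1
|[w]| = 5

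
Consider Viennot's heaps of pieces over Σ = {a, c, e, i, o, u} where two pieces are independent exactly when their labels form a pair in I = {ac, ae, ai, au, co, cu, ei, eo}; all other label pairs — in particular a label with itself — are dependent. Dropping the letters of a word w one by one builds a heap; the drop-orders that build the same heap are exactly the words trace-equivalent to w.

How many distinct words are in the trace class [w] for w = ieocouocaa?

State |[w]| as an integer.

92

0(i) covers ∅
1(e) covers ∅
2(o) covers 0:i
3(c) covers 0:i, 1:e
4(o) covers 2:o
5(u) covers 1:e, 4:o
6(o) covers 5:u
7(c) covers 3:c
8(a) covers 6:o
9(a) covers 8:a
floor of heap: 0:i, 1:e
completions by unplaced set U, small U first (add the entries for U minus each lowest piece of U):
  |U|=1: {7}:1  {9}:1
  |U|=2: {3,7}:1  {7,9}:2  {8,9}:1
  |U|=3: {3,7,9}:3  {6,8,9}:1  {7,8,9}:3
  |U|=4: {3,7,8,9}:6  {5,6,8,9}:1  {6,7,8,9}:4
  |U|=5: {3,6,7,8,9}:10  {4,5,6,8,9}:1  {5,6,7,8,9}:5
  |U|=6: {2,4,5,6,8,9}:1  {3,5,6,7,8,9}:15  {4,5,6,7,8,9}:6
  |U|=7: {1,3,5,6,7,8,9}:15  {2,4,5,6,7,8,9}:7  {3,4,5,6,7,8,9}:21
  |U|=8: {1,3,4,5,6,7,8,9}:36  {2,3,4,5,6,7,8,9}:28
  start at 0(i): 64
  start at 1(e): 28
sum over floor = 92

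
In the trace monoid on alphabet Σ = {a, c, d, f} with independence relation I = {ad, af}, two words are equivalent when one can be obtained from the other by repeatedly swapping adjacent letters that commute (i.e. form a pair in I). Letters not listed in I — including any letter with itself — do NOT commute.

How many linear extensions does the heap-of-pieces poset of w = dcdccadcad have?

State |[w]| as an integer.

4

0(d) covers ∅
1(c) covers 0:d
2(d) covers 1:c
3(c) covers 2:d
4(c) covers 3:c
5(a) covers 4:c
6(d) covers 4:c
7(c) covers 5:a, 6:d
8(a) covers 7:c
9(d) covers 7:c
floor of heap: 0:d
completions by unplaced set U, small U first (add the entries for U minus each lowest piece of U):
  |U|=1: {8}:1  {9}:1
  |U|=2: {8,9}:2
  |U|=3: {7,8,9}:2
  |U|=4: {5,7,8,9}:2  {6,7,8,9}:2
  |U|=5: {5,6,7,8,9}:4
  |U|=6: {4,5,6,7,8,9}:4
  |U|=7: {3,4,5,6,7,8,9}:4
  |U|=8: {2,3,4,5,6,7,8,9}:4
  start at 0(d): 4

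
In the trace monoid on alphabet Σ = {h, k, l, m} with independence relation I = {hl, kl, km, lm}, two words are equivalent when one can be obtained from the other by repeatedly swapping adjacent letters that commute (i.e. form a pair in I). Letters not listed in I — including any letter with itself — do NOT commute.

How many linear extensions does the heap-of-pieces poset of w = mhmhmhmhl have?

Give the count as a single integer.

#0=m has no predecessor
#1=h depends on [0:m]
#2=m depends on [1:h]
#3=h depends on [2:m]
#4=m depends on [3:h]
#5=h depends on [4:m]
#6=m depends on [5:h]
#7=h depends on [6:m]
#8=l has no predecessor
sources: [0:m, 8:l]
N(rest) = Σ N(rest − s) over sources s of rest; N(one piece) = 1:
  size 1 → [7]=1  [8]=1
  size 2 → [6,7]=1  [7,8]=2
  size 3 → [5,6,7]=1  [6,7,8]=3
  size 4 → [4,5,6,7]=1  [5,6,7,8]=4
  size 5 → [3,4,5,6,7]=1  [4,5,6,7,8]=5
  size 6 → [2,3,4,5,6,7]=1  [3,4,5,6,7,8]=6
  size 7 → [1,2,3,4,5,6,7]=1  [2,3,4,5,6,7,8]=7
  first=0(m) contributes 8
  first=8(l) contributes 1
|[w]| = 9

9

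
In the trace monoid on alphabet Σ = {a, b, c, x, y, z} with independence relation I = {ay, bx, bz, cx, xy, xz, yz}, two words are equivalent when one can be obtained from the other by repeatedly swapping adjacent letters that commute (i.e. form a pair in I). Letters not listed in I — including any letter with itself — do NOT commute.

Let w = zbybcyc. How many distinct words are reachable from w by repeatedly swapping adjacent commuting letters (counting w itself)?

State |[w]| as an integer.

4

piece 0:z — minimal
piece 1:b — minimal
piece 2:y rests on {1:b}
piece 3:b rests on {2:y}
piece 4:c rests on {0:z, 3:b}
piece 5:y rests on {4:c}
piece 6:c rests on {5:y}
minimal pieces: {0:z, 1:b}
ways to finish when only these pieces remain (= sum over removing one remaining piece with nothing left below it):
  1 left: {6}→1
  2 left: {5,6}→1
  3 left: {4,5,6}→1
  4 left: {0,4,5,6}→1  {3,4,5,6}→1
  5 left: {0,3,4,5,6}→2  {2,3,4,5,6}→1
  placing 0:z first → 1 extensions
  placing 1:b first → 3 extensions
total linear extensions = 4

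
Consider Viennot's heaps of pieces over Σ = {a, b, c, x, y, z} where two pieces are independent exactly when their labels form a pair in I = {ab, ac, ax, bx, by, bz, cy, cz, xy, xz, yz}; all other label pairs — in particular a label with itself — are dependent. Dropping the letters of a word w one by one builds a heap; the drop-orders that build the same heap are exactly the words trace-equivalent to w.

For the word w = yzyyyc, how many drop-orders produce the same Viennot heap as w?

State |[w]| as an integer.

30

0(y) covers ∅
1(z) covers ∅
2(y) covers 0:y
3(y) covers 2:y
4(y) covers 3:y
5(c) covers ∅
floor of heap: 0:y, 1:z, 5:c
completions by unplaced set U, small U first (add the entries for U minus each lowest piece of U):
  |U|=1: {1}:1  {4}:1  {5}:1
  |U|=2: {1,4}:2  {1,5}:2  {3,4}:1  {4,5}:2
  |U|=3: {1,3,4}:3  {1,4,5}:6  {2,3,4}:1  {3,4,5}:3
  |U|=4: {0,2,3,4}:1  {1,2,3,4}:4  {1,3,4,5}:12  {2,3,4,5}:4
  start at 0(y): 20
  start at 1(z): 5
  start at 5(c): 5
sum over floor = 30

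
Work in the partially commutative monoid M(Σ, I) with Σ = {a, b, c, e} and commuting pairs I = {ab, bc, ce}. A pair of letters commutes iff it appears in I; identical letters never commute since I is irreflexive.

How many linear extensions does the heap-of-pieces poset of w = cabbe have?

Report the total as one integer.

drop 0:c onto floor
drop 1:a onto {0:c}
drop 2:b onto floor
drop 3:b onto {2:b}
drop 4:e onto {1:a, 3:b}
ground layer = {0:c, 2:b}
drop-orders for the pieces not yet dropped (sum over which currently-grounded one goes next):
  1 to go: {4} 1
  2 to go: {1,4} 1  {3,4} 1
  3 to go: {0,1,4} 1  {1,3,4} 2  {2,3,4} 1
  if 0:c drops first: 3 orders
  if 2:b drops first: 3 orders
heap linearizations: 6

6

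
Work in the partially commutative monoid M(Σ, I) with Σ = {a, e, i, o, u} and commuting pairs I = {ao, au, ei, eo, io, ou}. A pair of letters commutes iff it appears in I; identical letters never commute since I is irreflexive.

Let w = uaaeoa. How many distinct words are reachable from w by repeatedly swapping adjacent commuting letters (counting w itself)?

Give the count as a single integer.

piece 0:u — minimal
piece 1:a — minimal
piece 2:a rests on {1:a}
piece 3:e rests on {0:u, 2:a}
piece 4:o — minimal
piece 5:a rests on {3:e}
minimal pieces: {0:u, 1:a, 4:o}
ways to finish when only these pieces remain (= sum over removing one remaining piece with nothing left below it):
  1 left: {4}→1  {5}→1
  2 left: {3,5}→1  {4,5}→2
  3 left: {0,3,5}→1  {2,3,5}→1  {3,4,5}→3
  4 left: {0,2,3,5}→2  {0,3,4,5}→4  {1,2,3,5}→1  {2,3,4,5}→4
  placing 0:u first → 5 extensions
  placing 1:a first → 10 extensions
  placing 4:o first → 3 extensions
total linear extensions = 18

18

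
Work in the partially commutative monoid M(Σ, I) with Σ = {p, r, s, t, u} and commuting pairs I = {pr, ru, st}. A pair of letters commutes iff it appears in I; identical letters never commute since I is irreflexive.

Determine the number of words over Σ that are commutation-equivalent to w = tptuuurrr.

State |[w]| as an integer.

20

0(t) covers ∅
1(p) covers 0:t
2(t) covers 1:p
3(u) covers 2:t
4(u) covers 3:u
5(u) covers 4:u
6(r) covers 2:t
7(r) covers 6:r
8(r) covers 7:r
floor of heap: 0:t
completions by unplaced set U, small U first (add the entries for U minus each lowest piece of U):
  |U|=1: {5}:1  {8}:1
  |U|=2: {4,5}:1  {5,8}:2  {7,8}:1
  |U|=3: {3,4,5}:1  {4,5,8}:3  {5,7,8}:3  {6,7,8}:1
  |U|=4: {3,4,5,8}:4  {4,5,7,8}:6  {5,6,7,8}:4
  |U|=5: {3,4,5,7,8}:10  {4,5,6,7,8}:10
  |U|=6: {3,4,5,6,7,8}:20
  |U|=7: {2,3,4,5,6,7,8}:20
  start at 0(t): 20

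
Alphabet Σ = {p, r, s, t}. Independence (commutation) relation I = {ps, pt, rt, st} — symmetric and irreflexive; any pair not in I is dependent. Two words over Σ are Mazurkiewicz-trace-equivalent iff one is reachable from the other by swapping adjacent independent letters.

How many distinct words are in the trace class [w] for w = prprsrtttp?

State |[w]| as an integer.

120

drop 0:p onto floor
drop 1:r onto {0:p}
drop 2:p onto {1:r}
drop 3:r onto {2:p}
drop 4:s onto {3:r}
drop 5:r onto {4:s}
drop 6:t onto floor
drop 7:t onto {6:t}
drop 8:t onto {7:t}
drop 9:p onto {5:r}
ground layer = {0:p, 6:t}
drop-orders for the pieces not yet dropped (sum over which currently-grounded one goes next):
  1 to go: {8} 1  {9} 1
  2 to go: {5,9} 1  {7,8} 1  {8,9} 2
  3 to go: {4,5,9} 1  {5,8,9} 3  {6,7,8} 1  {7,8,9} 3
  4 to go: {3,4,5,9} 1  {4,5,8,9} 4  {5,7,8,9} 6  {6,7,8,9} 4
  5 to go: {2,3,4,5,9} 1  {3,4,5,8,9} 5  {4,5,7,8,9} 10  {5,6,7,8,9} 10
  6 to go: {1,2,3,4,5,9} 1  {2,3,4,5,8,9} 6  {3,4,5,7,8,9} 15  {4,5,6,7,8,9} 20
  7 to go: {0,1,2,3,4,5,9} 1  {1,2,3,4,5,8,9} 7  {2,3,4,5,7,8,9} 21  {3,4,5,6,7,8,9} 35
  8 to go: {0,1,2,3,4,5,8,9} 8  {1,2,3,4,5,7,8,9} 28  {2,3,4,5,6,7,8,9} 56
  if 0:p drops first: 84 orders
  if 6:t drops first: 36 orders
heap linearizations: 120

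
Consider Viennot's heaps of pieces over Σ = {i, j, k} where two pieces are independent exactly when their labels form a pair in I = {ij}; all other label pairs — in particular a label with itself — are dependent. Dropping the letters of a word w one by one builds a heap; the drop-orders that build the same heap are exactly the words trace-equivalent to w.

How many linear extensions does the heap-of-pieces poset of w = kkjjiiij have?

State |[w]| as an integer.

20

drop 0:k onto floor
drop 1:k onto {0:k}
drop 2:j onto {1:k}
drop 3:j onto {2:j}
drop 4:i onto {1:k}
drop 5:i onto {4:i}
drop 6:i onto {5:i}
drop 7:j onto {3:j}
ground layer = {0:k}
drop-orders for the pieces not yet dropped (sum over which currently-grounded one goes next):
  1 to go: {6} 1  {7} 1
  2 to go: {3,7} 1  {5,6} 1  {6,7} 2
  3 to go: {2,3,7} 1  {3,6,7} 3  {4,5,6} 1  {5,6,7} 3
  4 to go: {2,3,6,7} 4  {3,5,6,7} 6  {4,5,6,7} 4
  5 to go: {2,3,5,6,7} 10  {3,4,5,6,7} 10
  6 to go: {2,3,4,5,6,7} 20
  if 0:k drops first: 20 orders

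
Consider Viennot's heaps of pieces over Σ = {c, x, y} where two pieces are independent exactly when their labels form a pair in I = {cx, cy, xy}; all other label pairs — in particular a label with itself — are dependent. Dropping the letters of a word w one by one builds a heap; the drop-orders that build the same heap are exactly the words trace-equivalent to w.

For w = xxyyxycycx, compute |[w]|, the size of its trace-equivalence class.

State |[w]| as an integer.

drop 0:x onto floor
drop 1:x onto {0:x}
drop 2:y onto floor
drop 3:y onto {2:y}
drop 4:x onto {1:x}
drop 5:y onto {3:y}
drop 6:c onto floor
drop 7:y onto {5:y}
drop 8:c onto {6:c}
drop 9:x onto {4:x}
ground layer = {0:x, 2:y, 6:c}
drop-orders for the pieces not yet dropped (sum over which currently-grounded one goes next):
  1 to go: {7} 1  {8} 1  {9} 1
  2 to go: {4,9} 1  {5,7} 1  {6,8} 1  {7,8} 2  {7,9} 2  {8,9} 2
  3 to go: {1,4,9} 1  {3,5,7} 1  {4,7,9} 3  {4,8,9} 3  {5,7,8} 3  {5,7,9} 3  {6,7,8} 3  {6,8,9} 3  {7,8,9} 6
  4 to go: {0,1,4,9} 1  {1,4,7,9} 4  {1,4,8,9} 4  {2,3,5,7} 1  {3,5,7,8} 4  {3,5,7,9} 4  {4,5,7,9} 6  {4,6,8,9} 6  {4,7,8,9} 12  {5,6,7,8} 6  {5,7,8,9} 12  {6,7,8,9} 12
  5 to go: {0,1,4,7,9} 5  {0,1,4,8,9} 5  {1,4,5,7,9} 10  {1,4,6,8,9} 10  {1,4,7,8,9} 20  {2,3,5,7,8} 5  {2,3,5,7,9} 5  {3,4,5,7,9} 10  {3,5,6,7,8} 10  {3,5,7,8,9} 20  {4,5,7,8,9} 30  {4,6,7,8,9} 30  {5,6,7,8,9} 30
  6 to go: {0,1,4,5,7,9} 15  {0,1,4,6,8,9} 15  {0,1,4,7,8,9} 30  {1,3,4,5,7,9} 20  {1,4,5,7,8,9} 60  {1,4,6,7,8,9} 60  {2,3,4,5,7,9} 15  {2,3,5,6,7,8} 15  {2,3,5,7,8,9} 30  {3,4,5,7,8,9} 60  {3,5,6,7,8,9} 60  {4,5,6,7,8,9} 90
  7 to go: {0,1,3,4,5,7,9} 35  {0,1,4,5,7,8,9} 105  {0,1,4,6,7,8,9} 105  {1,2,3,4,5,7,9} 35  {1,3,4,5,7,8,9} 140  {1,4,5,6,7,8,9} 210  {2,3,4,5,7,8,9} 105  {2,3,5,6,7,8,9} 105  {3,4,5,6,7,8,9} 210
  8 to go: {0,1,2,3,4,5,7,9} 70  {0,1,3,4,5,7,8,9} 280  {0,1,4,5,6,7,8,9} 420  {1,2,3,4,5,7,8,9} 280  {1,3,4,5,6,7,8,9} 560  {2,3,4,5,6,7,8,9} 420
  if 0:x drops first: 1260 orders
  if 2:y drops first: 1260 orders
  if 6:c drops first: 630 orders
heap linearizations: 3150

3150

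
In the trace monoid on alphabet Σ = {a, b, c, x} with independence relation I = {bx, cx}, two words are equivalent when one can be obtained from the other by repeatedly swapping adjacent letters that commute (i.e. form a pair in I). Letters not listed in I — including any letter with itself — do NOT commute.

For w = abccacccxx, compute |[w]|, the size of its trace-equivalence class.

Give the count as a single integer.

10

piece 0:a — minimal
piece 1:b rests on {0:a}
piece 2:c rests on {1:b}
piece 3:c rests on {2:c}
piece 4:a rests on {3:c}
piece 5:c rests on {4:a}
piece 6:c rests on {5:c}
piece 7:c rests on {6:c}
piece 8:x rests on {4:a}
piece 9:x rests on {8:x}
minimal pieces: {0:a}
ways to finish when only these pieces remain (= sum over removing one remaining piece with nothing left below it):
  1 left: {7}→1  {9}→1
  2 left: {6,7}→1  {7,9}→2  {8,9}→1
  3 left: {5,6,7}→1  {6,7,9}→3  {7,8,9}→3
  4 left: {5,6,7,9}→4  {6,7,8,9}→6
  5 left: {5,6,7,8,9}→10
  6 left: {4,5,6,7,8,9}→10
  7 left: {3,4,5,6,7,8,9}→10
  8 left: {2,3,4,5,6,7,8,9}→10
  placing 0:a first → 10 extensions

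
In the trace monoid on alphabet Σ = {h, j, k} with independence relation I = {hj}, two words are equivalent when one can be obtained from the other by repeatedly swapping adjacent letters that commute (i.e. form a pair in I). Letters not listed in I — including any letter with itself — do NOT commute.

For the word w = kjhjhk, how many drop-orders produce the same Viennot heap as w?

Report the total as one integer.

0(k) covers ∅
1(j) covers 0:k
2(h) covers 0:k
3(j) covers 1:j
4(h) covers 2:h
5(k) covers 3:j, 4:h
floor of heap: 0:k
completions by unplaced set U, small U first (add the entries for U minus each lowest piece of U):
  |U|=1: {5}:1
  |U|=2: {3,5}:1  {4,5}:1
  |U|=3: {1,3,5}:1  {2,4,5}:1  {3,4,5}:2
  |U|=4: {1,3,4,5}:3  {2,3,4,5}:3
  start at 0(k): 6

6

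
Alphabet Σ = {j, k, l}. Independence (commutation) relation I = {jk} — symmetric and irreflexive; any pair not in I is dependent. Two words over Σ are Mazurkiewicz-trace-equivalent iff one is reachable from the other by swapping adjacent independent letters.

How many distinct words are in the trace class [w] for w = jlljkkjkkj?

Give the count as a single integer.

drop 0:j onto floor
drop 1:l onto {0:j}
drop 2:l onto {1:l}
drop 3:j onto {2:l}
drop 4:k onto {2:l}
drop 5:k onto {4:k}
drop 6:j onto {3:j}
drop 7:k onto {5:k}
drop 8:k onto {7:k}
drop 9:j onto {6:j}
ground layer = {0:j}
drop-orders for the pieces not yet dropped (sum over which currently-grounded one goes next):
  1 to go: {8} 1  {9} 1
  2 to go: {6,9} 1  {7,8} 1  {8,9} 2
  3 to go: {3,6,9} 1  {5,7,8} 1  {6,8,9} 3  {7,8,9} 3
  4 to go: {3,6,8,9} 4  {4,5,7,8} 1  {5,7,8,9} 4  {6,7,8,9} 6
  5 to go: {3,6,7,8,9} 10  {4,5,7,8,9} 5  {5,6,7,8,9} 10
  6 to go: {3,5,6,7,8,9} 20  {4,5,6,7,8,9} 15
  7 to go: {3,4,5,6,7,8,9} 35
  8 to go: {2,3,4,5,6,7,8,9} 35
  if 0:j drops first: 35 orders

35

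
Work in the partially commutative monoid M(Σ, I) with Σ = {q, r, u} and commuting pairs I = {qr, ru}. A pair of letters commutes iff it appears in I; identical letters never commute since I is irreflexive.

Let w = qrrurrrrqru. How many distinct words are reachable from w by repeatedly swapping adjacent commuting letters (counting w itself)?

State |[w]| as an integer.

piece 0:q — minimal
piece 1:r — minimal
piece 2:r rests on {1:r}
piece 3:u rests on {0:q}
piece 4:r rests on {2:r}
piece 5:r rests on {4:r}
piece 6:r rests on {5:r}
piece 7:r rests on {6:r}
piece 8:q rests on {3:u}
piece 9:r rests on {7:r}
piece 10:u rests on {8:q}
minimal pieces: {0:q, 1:r}
ways to finish when only these pieces remain (= sum over removing one remaining piece with nothing left below it):
  1 left: {9}→1  {10}→1
  2 left: {7,9}→1  {8,10}→1  {9,10}→2
  3 left: {3,8,10}→1  {6,7,9}→1  {7,9,10}→3  {8,9,10}→3
  4 left: {0,3,8,10}→1  {3,8,9,10}→4  {5,6,7,9}→1  {6,7,9,10}→4  {7,8,9,10}→6
  5 left: {0,3,8,9,10}→5  {3,7,8,9,10}→10  {4,5,6,7,9}→1  {5,6,7,9,10}→5  {6,7,8,9,10}→10
  6 left: {0,3,7,8,9,10}→15  {2,4,5,6,7,9}→1  {3,6,7,8,9,10}→20  {4,5,6,7,9,10}→6  {5,6,7,8,9,10}→15
  7 left: {0,3,6,7,8,9,10}→35  {1,2,4,5,6,7,9}→1  {2,4,5,6,7,9,10}→7  {3,5,6,7,8,9,10}→35  {4,5,6,7,8,9,10}→21
  8 left: {0,3,5,6,7,8,9,10}→70  {1,2,4,5,6,7,9,10}→8  {2,4,5,6,7,8,9,10}→28  {3,4,5,6,7,8,9,10}→56
  9 left: {0,3,4,5,6,7,8,9,10}→126  {1,2,4,5,6,7,8,9,10}→36  {2,3,4,5,6,7,8,9,10}→84
  placing 0:q first → 120 extensions
  placing 1:r first → 210 extensions
total linear extensions = 330

330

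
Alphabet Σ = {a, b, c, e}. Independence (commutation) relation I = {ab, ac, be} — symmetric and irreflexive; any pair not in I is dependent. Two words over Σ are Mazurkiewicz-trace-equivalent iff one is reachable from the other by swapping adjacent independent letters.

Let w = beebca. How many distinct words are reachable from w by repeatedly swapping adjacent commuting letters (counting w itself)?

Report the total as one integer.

16

drop 0:b onto floor
drop 1:e onto floor
drop 2:e onto {1:e}
drop 3:b onto {0:b}
drop 4:c onto {2:e, 3:b}
drop 5:a onto {2:e}
ground layer = {0:b, 1:e}
drop-orders for the pieces not yet dropped (sum over which currently-grounded one goes next):
  1 to go: {4} 1  {5} 1
  2 to go: {3,4} 1  {4,5} 2
  3 to go: {0,3,4} 1  {2,4,5} 2  {3,4,5} 3
  4 to go: {0,3,4,5} 4  {1,2,4,5} 2  {2,3,4,5} 5
  if 0:b drops first: 7 orders
  if 1:e drops first: 9 orders
heap linearizations: 16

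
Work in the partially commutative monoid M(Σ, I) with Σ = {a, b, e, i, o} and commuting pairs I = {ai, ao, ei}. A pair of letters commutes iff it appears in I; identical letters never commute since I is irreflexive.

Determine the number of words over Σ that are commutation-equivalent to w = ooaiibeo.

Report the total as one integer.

5

#0=o has no predecessor
#1=o depends on [0:o]
#2=a has no predecessor
#3=i depends on [1:o]
#4=i depends on [3:i]
#5=b depends on [2:a, 4:i]
#6=e depends on [5:b]
#7=o depends on [6:e]
sources: [0:o, 2:a]
N(rest) = Σ N(rest − s) over sources s of rest; N(one piece) = 1:
  size 1 → [7]=1
  size 2 → [6,7]=1
  size 3 → [5,6,7]=1
  size 4 → [2,5,6,7]=1  [4,5,6,7]=1
  size 5 → [2,4,5,6,7]=2  [3,4,5,6,7]=1
  size 6 → [1,3,4,5,6,7]=1  [2,3,4,5,6,7]=3
  first=0(o) contributes 4
  first=2(a) contributes 1
|[w]| = 5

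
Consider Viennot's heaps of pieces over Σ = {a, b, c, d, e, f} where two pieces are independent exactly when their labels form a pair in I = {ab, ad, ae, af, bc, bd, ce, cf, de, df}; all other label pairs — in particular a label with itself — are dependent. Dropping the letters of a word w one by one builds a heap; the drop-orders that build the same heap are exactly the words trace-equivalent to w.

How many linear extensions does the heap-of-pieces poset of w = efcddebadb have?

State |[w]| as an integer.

1008

piece 0:e — minimal
piece 1:f rests on {0:e}
piece 2:c — minimal
piece 3:d rests on {2:c}
piece 4:d rests on {3:d}
piece 5:e rests on {1:f}
piece 6:b rests on {5:e}
piece 7:a rests on {2:c}
piece 8:d rests on {4:d}
piece 9:b rests on {6:b}
minimal pieces: {0:e, 2:c}
ways to finish when only these pieces remain (= sum over removing one remaining piece with nothing left below it):
  1 left: {7}→1  {8}→1  {9}→1
  2 left: {4,8}→1  {6,9}→1  {7,8}→2  {7,9}→2  {8,9}→2
  3 left: {3,4,8}→1  {4,7,8}→3  {4,8,9}→3  {5,6,9}→1  {6,7,9}→3  {6,8,9}→3  {7,8,9}→6
  4 left: {1,5,6,9}→1  {3,4,7,8}→4  {3,4,8,9}→4  {4,6,8,9}→6  {4,7,8,9}→12  {5,6,7,9}→4  {5,6,8,9}→4  {6,7,8,9}→12
  5 left: {0,1,5,6,9}→1  {1,5,6,7,9}→5  {1,5,6,8,9}→5  {2,3,4,7,8}→4  {3,4,6,8,9}→10  {3,4,7,8,9}→20  {4,5,6,8,9}→10  {4,6,7,8,9}→30  {5,6,7,8,9}→20
  6 left: {0,1,5,6,7,9}→6  {0,1,5,6,8,9}→6  {1,4,5,6,8,9}→15  {1,5,6,7,8,9}→30  {2,3,4,7,8,9}→24  {3,4,5,6,8,9}→20  {3,4,6,7,8,9}→60  {4,5,6,7,8,9}→60
  7 left: {0,1,4,5,6,8,9}→21  {0,1,5,6,7,8,9}→42  {1,3,4,5,6,8,9}→35  {1,4,5,6,7,8,9}→105  {2,3,4,6,7,8,9}→84  {3,4,5,6,7,8,9}→140
  8 left: {0,1,3,4,5,6,8,9}→56  {0,1,4,5,6,7,8,9}→168  {1,3,4,5,6,7,8,9}→280  {2,3,4,5,6,7,8,9}→224
  placing 0:e first → 504 extensions
  placing 2:c first → 504 extensions
total linear extensions = 1008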